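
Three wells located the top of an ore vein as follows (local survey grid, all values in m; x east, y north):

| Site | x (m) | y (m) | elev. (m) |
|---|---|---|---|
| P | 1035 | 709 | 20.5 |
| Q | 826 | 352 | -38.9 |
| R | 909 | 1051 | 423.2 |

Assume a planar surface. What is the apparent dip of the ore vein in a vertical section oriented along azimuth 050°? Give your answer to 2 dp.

17.02°

Let the plane be z = a·x + b·y + c.
Q−P: −209a − 357b = −59.4;  R−P: −126a + 342b = 402.7.
Solving gives a = −1.06001, b = 0.78695.
Unit vector along 050° is (sin 50°, cos 50°) = (0.7660, 0.6428).
Slope in that direction = a·(0.7660) + b·(0.6428) = −0.30617.
Apparent dip = arctan|0.30617| = 17.02° (true dip is 52.9°, so apparent ≤ true as expected).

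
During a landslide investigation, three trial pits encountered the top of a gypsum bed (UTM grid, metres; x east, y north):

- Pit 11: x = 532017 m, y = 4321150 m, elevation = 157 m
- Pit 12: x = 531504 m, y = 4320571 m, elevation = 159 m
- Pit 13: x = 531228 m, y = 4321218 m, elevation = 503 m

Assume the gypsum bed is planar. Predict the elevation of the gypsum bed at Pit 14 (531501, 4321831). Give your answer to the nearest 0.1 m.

611.0 m

Two edge vectors: Pit 11→Pit 12 = (-513, -579, 2), Pit 11→Pit 13 = (-789, 68, 346).
Normal n = (Pit 11→Pit 12) × (Pit 11→Pit 13) = (-200470, 175920, -491715).
So ∂z/∂x = −n_x/n_z = −0.407695515 and ∂z/∂y = −n_y/n_z = 0.357768219.
Intercept c from Pit 11: 157 + 216900.94 − 1545970.14 = −1328912.20.
At (531501, 4321831): z = −216690.6 + 1546213.8 − 1328912.20 = 611.0 m.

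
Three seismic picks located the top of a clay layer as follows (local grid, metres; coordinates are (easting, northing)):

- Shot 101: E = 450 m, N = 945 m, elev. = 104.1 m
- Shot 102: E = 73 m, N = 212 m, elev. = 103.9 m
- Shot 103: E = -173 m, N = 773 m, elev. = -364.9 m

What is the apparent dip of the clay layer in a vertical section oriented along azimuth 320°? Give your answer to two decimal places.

Let the plane be z = a·E + b·N + c.
Shot 102−Shot 101: −377a − 733b = −0.2;  Shot 103−Shot 101: −623a − 172b = −469.
Solving gives a = 0.87731, b = −0.45095.
Unit vector along 320° is (sin 320°, cos 320°) = (-0.6428, 0.7660).
Slope in that direction = a·(-0.6428) + b·(0.7660) = −0.90937.
Apparent dip = arctan|0.90937| = 42.28° (true dip is 44.6°, so apparent ≤ true as expected).

42.28°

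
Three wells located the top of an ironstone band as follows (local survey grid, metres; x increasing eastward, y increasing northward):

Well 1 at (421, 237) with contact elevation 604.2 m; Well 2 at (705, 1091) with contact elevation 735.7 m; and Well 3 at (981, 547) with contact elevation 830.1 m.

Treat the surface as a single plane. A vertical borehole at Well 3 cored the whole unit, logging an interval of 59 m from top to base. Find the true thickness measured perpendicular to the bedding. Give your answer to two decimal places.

Two edge vectors: Well 1→Well 2 = (284, 854, 131.5), Well 1→Well 3 = (560, 310, 225.9).
Normal n = (Well 1→Well 2) × (Well 1→Well 3) = (152153.6, 9484.4, -390200).
So ∂z/∂x = −n_x/n_z = 0.38994 and ∂z/∂y = −n_y/n_z = 0.02431.
|∇z| = √(a²+b²) = 0.39069, so dip δ = arctan(0.39069) = 21.34°.
True thickness = vertical thickness × cos δ = 59 × cos 21.34° = 54.95 m.

54.95 m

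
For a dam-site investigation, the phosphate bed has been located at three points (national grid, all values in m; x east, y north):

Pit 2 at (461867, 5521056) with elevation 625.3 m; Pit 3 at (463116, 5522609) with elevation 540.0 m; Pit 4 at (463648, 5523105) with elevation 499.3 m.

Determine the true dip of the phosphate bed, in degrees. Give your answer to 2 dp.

5.97°

Let the plane be z = a·x + b·y + c.
Pit 3−Pit 2: 1249a + 1553b = −85.3;  Pit 4−Pit 2: 1781a + 2049b = −126.
Solving gives a = −0.10111, b = 0.02639.
Gradient magnitude |∇z| = √(a² + b²) = √(0.01022 + 0.00070) = 0.10450.
True dip = arctan(0.10450) = 5.97°, dipping toward ESE (azimuth ≈ 105°).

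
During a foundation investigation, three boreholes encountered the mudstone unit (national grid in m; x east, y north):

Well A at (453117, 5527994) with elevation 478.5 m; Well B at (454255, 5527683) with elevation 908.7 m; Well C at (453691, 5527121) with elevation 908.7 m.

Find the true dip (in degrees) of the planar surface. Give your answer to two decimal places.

Two edge vectors: Well A→Well B = (1138, -311, 430.2), Well A→Well C = (574, -873, 430.2).
Normal n = (Well A→Well B) × (Well A→Well C) = (241772.4, -242632.8, -814960).
So ∂z/∂x = −n_x/n_z = 0.29667 and ∂z/∂y = −n_y/n_z = −0.29772.
Gradient magnitude |∇z| = √(a² + b²) = √(0.08801 + 0.08864) = 0.42030.
True dip = arctan(0.42030) = 22.80°, dipping toward NW (azimuth ≈ 315°).

22.80°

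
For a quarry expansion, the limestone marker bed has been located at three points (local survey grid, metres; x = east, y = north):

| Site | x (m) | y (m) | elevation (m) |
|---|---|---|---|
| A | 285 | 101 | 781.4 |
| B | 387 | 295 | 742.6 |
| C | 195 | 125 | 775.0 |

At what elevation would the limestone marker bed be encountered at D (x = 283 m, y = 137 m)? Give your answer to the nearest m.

774 m

Two edge vectors: A→B = (102, 194, -38.8), A→C = (-90, 24, -6.4).
Normal n = (A→B) × (A→C) = (-310.4, 4144.8, 19908).
So ∂z/∂x = −n_x/n_z = 0.01559 and ∂z/∂y = −n_y/n_z = −0.20820.
Intercept c from A: 781.4 − 4.44 + 21.03 = 797.98.
At (283, 137): z = 4.4 − 28.5 + 797.98 = 773.9 m.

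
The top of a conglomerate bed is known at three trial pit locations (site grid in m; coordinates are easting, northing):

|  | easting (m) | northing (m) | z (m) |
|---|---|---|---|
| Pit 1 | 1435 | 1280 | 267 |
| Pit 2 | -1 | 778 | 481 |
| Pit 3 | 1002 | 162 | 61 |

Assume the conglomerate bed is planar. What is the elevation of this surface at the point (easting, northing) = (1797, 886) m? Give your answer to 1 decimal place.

67.4 m

Two edge vectors: Pit 1→Pit 2 = (-1436, -502, 214), Pit 1→Pit 3 = (-433, -1118, -206).
Normal n = (Pit 1→Pit 2) × (Pit 1→Pit 3) = (342664, -388478, 1388082).
So ∂z/∂easting = −n_x/n_z = −0.246861 and ∂z/∂northing = −n_y/n_z = 0.279867.
Intercept c from Pit 1: 267 + 354.25 − 358.23 = 263.02.
At (1797, 886): z = −443.6 + 248.0 + 263.02 = 67.4 m.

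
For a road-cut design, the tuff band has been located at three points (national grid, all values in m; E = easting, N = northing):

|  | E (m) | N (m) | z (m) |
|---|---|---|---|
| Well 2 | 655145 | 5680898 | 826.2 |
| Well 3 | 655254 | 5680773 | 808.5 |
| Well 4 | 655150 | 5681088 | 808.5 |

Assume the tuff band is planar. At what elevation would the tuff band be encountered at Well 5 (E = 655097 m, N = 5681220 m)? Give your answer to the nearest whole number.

Two edge vectors: Well 2→Well 3 = (109, -125, -17.7), Well 2→Well 4 = (5, 190, -17.7).
Normal n = (Well 2→Well 3) × (Well 2→Well 4) = (5575.5, 1840.8, 21335).
So ∂z/∂E = −n_x/n_z = −0.26133115 and ∂z/∂N = −n_y/n_z = −0.08628076.
Intercept c from Well 2: 826.2 + 171209.79 + 490152.19 = 662188.19.
At (655097, 5681220): z = −171197.2 − 490180.0 + 662188.19 = 811.0 m.

811 m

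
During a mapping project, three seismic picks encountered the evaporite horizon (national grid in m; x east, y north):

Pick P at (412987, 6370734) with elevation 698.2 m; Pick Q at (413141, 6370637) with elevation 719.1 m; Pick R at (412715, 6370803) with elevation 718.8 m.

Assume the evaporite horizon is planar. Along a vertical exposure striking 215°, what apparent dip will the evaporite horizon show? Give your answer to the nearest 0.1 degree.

30.4°

Let the plane be z = a·x + b·y + c.
Pick Q−Pick P: 154a − 97b = 20.9;  Pick R−Pick P: −272a + 69b = 20.6.
Solving gives a = −0.21832, b = −0.56208.
Unit vector along 215° is (sin 215°, cos 215°) = (-0.5736, -0.8192).
Slope in that direction = a·(-0.5736) + b·(-0.8192) = 0.58565.
Apparent dip = arctan|0.58565| = 30.4° (true dip is 31.1°, so apparent ≤ true as expected).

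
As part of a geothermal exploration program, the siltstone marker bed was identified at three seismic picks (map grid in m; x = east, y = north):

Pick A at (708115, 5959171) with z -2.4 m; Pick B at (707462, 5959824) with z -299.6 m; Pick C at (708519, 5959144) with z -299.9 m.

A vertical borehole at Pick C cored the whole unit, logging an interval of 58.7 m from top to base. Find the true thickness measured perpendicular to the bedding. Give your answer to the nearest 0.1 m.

32.3 m

Two edge vectors: Pick A→Pick B = (-653, 653, -297.2), Pick A→Pick C = (404, -27, -297.5).
Normal n = (Pick A→Pick B) × (Pick A→Pick C) = (-202291.9, -314336.3, -246181).
So ∂z/∂x = −n_x/n_z = −0.82172 and ∂z/∂y = −n_y/n_z = −1.27685.
|∇z| = √(a²+b²) = 1.51841, so dip δ = arctan(1.51841) = 56.63°.
True thickness = vertical thickness × cos δ = 58.7 × cos 56.63° = 32.3 m.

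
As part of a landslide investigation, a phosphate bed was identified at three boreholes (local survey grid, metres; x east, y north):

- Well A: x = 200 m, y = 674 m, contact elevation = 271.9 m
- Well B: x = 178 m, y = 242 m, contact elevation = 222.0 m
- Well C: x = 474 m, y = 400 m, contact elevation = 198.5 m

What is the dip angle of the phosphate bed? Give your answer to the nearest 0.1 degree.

Let the plane be z = a·x + b·y + c.
Well B−Well A: −22a − 432b = −49.9;  Well C−Well A: 274a − 274b = −73.4.
Solving gives a = −0.14499, b = 0.12289.
Gradient magnitude |∇z| = √(a² + b²) = √(0.02102 + 0.01510) = 0.19007.
True dip = arctan(0.19007) = 10.8°, dipping toward SE (azimuth ≈ 130°).

10.8°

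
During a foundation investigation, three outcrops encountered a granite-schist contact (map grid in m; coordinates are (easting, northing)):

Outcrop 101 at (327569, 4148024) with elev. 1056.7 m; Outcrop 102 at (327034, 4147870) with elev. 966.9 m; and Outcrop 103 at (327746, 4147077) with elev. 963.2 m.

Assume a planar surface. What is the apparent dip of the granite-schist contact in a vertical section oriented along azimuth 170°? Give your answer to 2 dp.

Let the plane be z = a·E + b·N + c.
Outcrop 102−Outcrop 101: −535a − 154b = −89.8;  Outcrop 103−Outcrop 101: 177a − 947b = −93.5.
Solving gives a = 0.13231, b = 0.12346.
Unit vector along 170° is (sin 170°, cos 170°) = (0.1736, -0.9848).
Slope in that direction = a·(0.1736) + b·(-0.9848) = −0.09861.
Apparent dip = arctan|0.09861| = 5.63° (true dip is 10.3°, so apparent ≤ true as expected).

5.63°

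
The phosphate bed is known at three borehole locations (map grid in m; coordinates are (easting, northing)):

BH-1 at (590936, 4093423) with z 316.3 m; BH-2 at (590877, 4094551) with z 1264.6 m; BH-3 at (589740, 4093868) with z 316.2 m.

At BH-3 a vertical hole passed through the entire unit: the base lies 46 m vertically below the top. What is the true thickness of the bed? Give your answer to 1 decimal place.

Two edge vectors: BH-1→BH-2 = (-59, 1128, 948.3), BH-1→BH-3 = (-1196, 445, -0.1).
Normal n = (BH-1→BH-2) × (BH-1→BH-3) = (-422106.3, -1134172.7, 1322833).
So ∂z/∂E = −n_x/n_z = 0.31909 and ∂z/∂N = −n_y/n_z = 0.85738.
|∇z| = √(a²+b²) = 0.91484, so dip δ = arctan(0.91484) = 42.45°.
True thickness = vertical thickness × cos δ = 46 × cos 42.45° = 33.9 m.

33.9 m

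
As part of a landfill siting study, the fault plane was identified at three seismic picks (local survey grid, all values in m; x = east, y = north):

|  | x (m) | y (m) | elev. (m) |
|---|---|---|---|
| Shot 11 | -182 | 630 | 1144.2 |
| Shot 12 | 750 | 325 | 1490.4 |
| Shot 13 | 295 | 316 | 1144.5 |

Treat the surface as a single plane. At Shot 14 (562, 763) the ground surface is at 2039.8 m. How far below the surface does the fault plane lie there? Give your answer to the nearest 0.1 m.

Two edge vectors: Shot 11→Shot 12 = (932, -305, 346.2), Shot 11→Shot 13 = (477, -314, 0.3).
Normal n = (Shot 11→Shot 12) × (Shot 11→Shot 13) = (108615.3, 164857.8, -147163).
So ∂z/∂x = −n_x/n_z = 0.73806 and ∂z/∂y = −n_y/n_z = 1.12024.
Intercept c from Shot 11: 1144.2 + 134.33 − 705.75 = 572.78.
At (562, 763): z_contact = 414.79 + 854.74 + 572.78 = 1842.31 m.
Depth below ground = 2039.8 − 1842.31 = 197.5 m.

197.5 m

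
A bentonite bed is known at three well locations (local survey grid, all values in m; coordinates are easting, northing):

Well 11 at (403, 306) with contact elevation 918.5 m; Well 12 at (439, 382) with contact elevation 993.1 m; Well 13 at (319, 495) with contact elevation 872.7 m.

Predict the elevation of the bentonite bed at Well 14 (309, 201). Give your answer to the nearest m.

Let the plane be z = a·easting + b·northing + c.
Well 12−Well 11: 36a + 76b = 74.6;  Well 13−Well 11: −84a + 189b = −45.8.
Solving gives a = 1.33305, b = 0.35014.
Then c = 918.5 − a·403 − b·306 = 274.14.
At (309, 201): z = 411.9 + 70.4 + 274.14 = 756.4 m.

756 m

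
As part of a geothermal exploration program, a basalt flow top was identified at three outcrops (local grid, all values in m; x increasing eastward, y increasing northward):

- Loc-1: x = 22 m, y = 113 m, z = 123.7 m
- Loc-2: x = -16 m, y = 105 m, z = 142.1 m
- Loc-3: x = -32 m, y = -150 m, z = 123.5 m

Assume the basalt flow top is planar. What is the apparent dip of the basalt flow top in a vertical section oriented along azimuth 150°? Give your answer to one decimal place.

19.0°

Let the plane be z = a·x + b·y + c.
Loc-2−Loc-1: −38a − 8b = 18.4;  Loc-3−Loc-1: −54a − 263b = −0.2.
Solving gives a = −0.50625, b = 0.10471.
Unit vector along 150° is (sin 150°, cos 150°) = (0.5000, -0.8660).
Slope in that direction = a·(0.5000) + b·(-0.8660) = −0.34381.
Apparent dip = arctan|0.34381| = 19.0° (true dip is 27.3°, so apparent ≤ true as expected).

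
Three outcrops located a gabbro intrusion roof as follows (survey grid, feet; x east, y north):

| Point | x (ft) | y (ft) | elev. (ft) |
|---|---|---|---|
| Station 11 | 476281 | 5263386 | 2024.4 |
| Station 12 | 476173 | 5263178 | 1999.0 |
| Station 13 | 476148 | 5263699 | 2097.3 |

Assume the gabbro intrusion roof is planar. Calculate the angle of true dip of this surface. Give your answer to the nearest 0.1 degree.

12.3°

Two edge vectors: Station 11→Station 12 = (-108, -208, -25.4), Station 11→Station 13 = (-133, 313, 72.9).
Normal n = (Station 11→Station 12) × (Station 11→Station 13) = (-7213, 11251.4, -61468).
So ∂z/∂x = −n_x/n_z = −0.11735 and ∂z/∂y = −n_y/n_z = 0.18304.
Gradient magnitude |∇z| = √(a² + b²) = √(0.01377 + 0.03351) = 0.21743.
True dip = arctan(0.21743) = 12.3°, dipping toward SSE (azimuth ≈ 147°).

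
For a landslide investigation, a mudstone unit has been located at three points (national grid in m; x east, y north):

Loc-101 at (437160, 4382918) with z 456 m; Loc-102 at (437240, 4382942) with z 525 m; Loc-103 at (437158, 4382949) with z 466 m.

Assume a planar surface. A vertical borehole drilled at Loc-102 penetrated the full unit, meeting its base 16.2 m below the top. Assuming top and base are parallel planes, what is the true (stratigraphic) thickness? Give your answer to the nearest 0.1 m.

Let the plane be z = a·x + b·y + c.
Loc-102−Loc-101: 80a + 24b = 69;  Loc-103−Loc-101: −2a + 31b = 10.
Solving gives a = 0.75119, b = 0.37104.
|∇z| = √(a²+b²) = 0.83783, so dip δ = arctan(0.83783) = 39.96°.
True thickness = vertical thickness × cos δ = 16.2 × cos 39.96° = 12.4 m.

12.4 m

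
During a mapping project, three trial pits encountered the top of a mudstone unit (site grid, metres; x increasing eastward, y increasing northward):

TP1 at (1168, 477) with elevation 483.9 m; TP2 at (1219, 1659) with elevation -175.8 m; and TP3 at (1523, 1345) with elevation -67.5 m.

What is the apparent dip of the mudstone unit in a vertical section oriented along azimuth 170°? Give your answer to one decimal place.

26.8°

Let the plane be z = a·x + b·y + c.
TP2−TP1: 51a + 1182b = −659.7;  TP3−TP1: 355a + 868b = −551.4.
Solving gives a = −0.21083, b = −0.54902.
Unit vector along 170° is (sin 170°, cos 170°) = (0.1736, -0.9848).
Slope in that direction = a·(0.1736) + b·(-0.9848) = 0.50407.
Apparent dip = arctan|0.50407| = 26.8° (true dip is 30.5°, so apparent ≤ true as expected).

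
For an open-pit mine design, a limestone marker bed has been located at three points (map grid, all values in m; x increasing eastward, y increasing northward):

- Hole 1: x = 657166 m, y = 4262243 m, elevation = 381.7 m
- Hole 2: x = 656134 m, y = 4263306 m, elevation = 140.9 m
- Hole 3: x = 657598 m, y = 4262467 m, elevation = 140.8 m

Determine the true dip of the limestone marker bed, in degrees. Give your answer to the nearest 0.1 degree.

Two edge vectors: Hole 1→Hole 2 = (-1032, 1063, -240.8), Hole 1→Hole 3 = (432, 224, -240.9).
Normal n = (Hole 1→Hole 2) × (Hole 1→Hole 3) = (-202137.5, -352634.4, -690384).
So ∂z/∂x = −n_x/n_z = −0.29279 and ∂z/∂y = −n_y/n_z = −0.51078.
Gradient magnitude |∇z| = √(a² + b²) = √(0.08573 + 0.26090) = 0.58875.
True dip = arctan(0.58875) = 30.5°, dipping toward NNE (azimuth ≈ 030°).

30.5°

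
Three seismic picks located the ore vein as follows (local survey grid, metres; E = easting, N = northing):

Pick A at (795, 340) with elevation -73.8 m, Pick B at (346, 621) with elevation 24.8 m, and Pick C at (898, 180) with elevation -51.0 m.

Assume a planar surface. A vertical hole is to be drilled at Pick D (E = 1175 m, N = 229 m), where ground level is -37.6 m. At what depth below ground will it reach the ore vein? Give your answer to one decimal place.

179.9 m

Two edge vectors: Pick A→Pick B = (-449, 281, 98.6), Pick A→Pick C = (103, -160, 22.8).
Normal n = (Pick A→Pick B) × (Pick A→Pick C) = (22182.8, 20393, 42897).
So ∂z/∂E = −n_x/n_z = −0.517118 and ∂z/∂N = −n_y/n_z = −0.475395.
Intercept c from Pick A: -73.8 + 411.11 + 161.63 = 498.94.
At (1175, 229): z_contact = −607.61 − 108.87 + 498.94 = -217.54 m.
Depth below ground = -37.6 − (-217.54) = 179.9 m.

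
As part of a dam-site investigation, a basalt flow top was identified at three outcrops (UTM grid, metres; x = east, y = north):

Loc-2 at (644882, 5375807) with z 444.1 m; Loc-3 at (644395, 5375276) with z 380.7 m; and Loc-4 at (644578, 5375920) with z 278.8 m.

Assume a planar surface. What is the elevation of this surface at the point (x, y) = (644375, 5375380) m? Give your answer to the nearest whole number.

Two edge vectors: Loc-2→Loc-3 = (-487, -531, -63.4), Loc-2→Loc-4 = (-304, 113, -165.3).
Normal n = (Loc-2→Loc-3) × (Loc-2→Loc-4) = (94938.5, -61227.5, -216455).
So ∂z/∂x = −n_x/n_z = 0.43860618 and ∂z/∂y = −n_y/n_z = −0.28286480.
Intercept c from Loc-2: 444.1 − 282849.23 + 1520626.56 = 1238221.44.
At (644375, 5375380): z = 282626.9 − 1520505.8 + 1238221.44 = 342.5 m.

343 m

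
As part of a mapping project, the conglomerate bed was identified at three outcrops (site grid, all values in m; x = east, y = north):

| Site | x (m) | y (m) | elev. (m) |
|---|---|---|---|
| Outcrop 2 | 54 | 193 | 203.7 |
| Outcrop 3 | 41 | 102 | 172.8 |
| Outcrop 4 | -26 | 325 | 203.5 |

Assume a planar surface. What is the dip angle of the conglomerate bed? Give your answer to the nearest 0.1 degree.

Two edge vectors: Outcrop 2→Outcrop 3 = (-13, -91, -30.9), Outcrop 2→Outcrop 4 = (-80, 132, -0.2).
Normal n = (Outcrop 2→Outcrop 3) × (Outcrop 2→Outcrop 4) = (4097, 2469.4, -8996).
So ∂z/∂x = −n_x/n_z = 0.45542 and ∂z/∂y = −n_y/n_z = 0.27450.
Gradient magnitude |∇z| = √(a² + b²) = √(0.20741 + 0.07535) = 0.53175.
True dip = arctan(0.53175) = 28.0°, dipping toward WSW (azimuth ≈ 239°).

28.0°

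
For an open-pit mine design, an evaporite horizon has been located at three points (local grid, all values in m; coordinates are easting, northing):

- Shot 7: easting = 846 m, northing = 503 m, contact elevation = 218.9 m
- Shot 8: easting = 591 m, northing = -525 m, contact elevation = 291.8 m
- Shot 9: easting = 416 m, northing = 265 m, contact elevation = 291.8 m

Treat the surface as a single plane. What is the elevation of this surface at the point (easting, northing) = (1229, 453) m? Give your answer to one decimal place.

162.7 m

Let the plane be z = a·easting + b·northing + c.
Shot 8−Shot 7: −255a − 1028b = 72.9;  Shot 9−Shot 7: −430a − 238b = 72.9.
Solving gives a = −0.151019, b = −0.033454.
Then c = 218.9 − a·846 − b·503 = 363.49.
At (1229, 453): z = −185.6 − 15.2 + 363.49 = 162.7 m.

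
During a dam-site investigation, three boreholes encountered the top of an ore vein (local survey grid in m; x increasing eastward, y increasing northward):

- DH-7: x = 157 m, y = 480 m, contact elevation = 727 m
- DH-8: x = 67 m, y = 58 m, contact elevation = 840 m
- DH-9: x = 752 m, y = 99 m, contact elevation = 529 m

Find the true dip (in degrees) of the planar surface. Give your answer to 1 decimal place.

Let the plane be z = a·x + b·y + c.
DH-8−DH-7: −90a − 422b = 113;  DH-9−DH-7: 595a − 381b = −198.
Solving gives a = −0.44365, b = −0.17316.
Gradient magnitude |∇z| = √(a² + b²) = √(0.19683 + 0.02998) = 0.47624.
True dip = arctan(0.47624) = 25.5°, dipping toward ENE (azimuth ≈ 069°).

25.5°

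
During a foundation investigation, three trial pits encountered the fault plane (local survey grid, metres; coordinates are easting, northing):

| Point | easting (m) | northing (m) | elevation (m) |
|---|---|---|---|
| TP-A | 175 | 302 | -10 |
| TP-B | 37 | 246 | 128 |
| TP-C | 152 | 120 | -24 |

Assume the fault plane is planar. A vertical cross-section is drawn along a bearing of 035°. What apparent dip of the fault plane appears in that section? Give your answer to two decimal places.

Two edge vectors: TP-A→TP-B = (-138, -56, 138), TP-A→TP-C = (-23, -182, -14).
Normal n = (TP-A→TP-B) × (TP-A→TP-C) = (25900, -5106, 23828).
So ∂z/∂easting = −n_x/n_z = −1.08696 and ∂z/∂northing = −n_y/n_z = 0.21429.
Unit vector along 035° is (sin 35°, cos 35°) = (0.5736, 0.8192).
Slope in that direction = a·(0.5736) + b·(0.8192) = −0.44792.
Apparent dip = arctan|0.44792| = 24.13° (true dip is 47.9°, so apparent ≤ true as expected).

24.13°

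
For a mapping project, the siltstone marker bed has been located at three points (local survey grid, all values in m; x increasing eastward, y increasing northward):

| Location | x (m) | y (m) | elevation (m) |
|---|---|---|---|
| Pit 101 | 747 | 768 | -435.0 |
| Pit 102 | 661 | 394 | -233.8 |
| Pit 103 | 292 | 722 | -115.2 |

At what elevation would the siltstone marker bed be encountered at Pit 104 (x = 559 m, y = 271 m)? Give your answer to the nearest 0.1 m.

Two edge vectors: Pit 101→Pit 102 = (-86, -374, 201.2), Pit 101→Pit 103 = (-455, -46, 319.8).
Normal n = (Pit 101→Pit 102) × (Pit 101→Pit 103) = (-110350, -64043.2, -166214).
So ∂z/∂x = −n_x/n_z = −0.66390 and ∂z/∂y = −n_y/n_z = −0.38531.
Intercept c from Pit 101: -435 + 495.94 + 295.91 = 356.85.
At (559, 271): z = −371.1 − 104.4 + 356.85 = -118.7 m.

-118.7 m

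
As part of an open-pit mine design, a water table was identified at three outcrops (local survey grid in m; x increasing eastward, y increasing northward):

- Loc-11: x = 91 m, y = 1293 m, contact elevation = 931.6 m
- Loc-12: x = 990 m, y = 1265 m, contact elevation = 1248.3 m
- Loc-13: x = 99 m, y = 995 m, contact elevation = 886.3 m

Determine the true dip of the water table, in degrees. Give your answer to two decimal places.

Two edge vectors: Loc-11→Loc-12 = (899, -28, 316.7), Loc-11→Loc-13 = (8, -298, -45.3).
Normal n = (Loc-11→Loc-12) × (Loc-11→Loc-13) = (95645, 43258.3, -267678).
So ∂z/∂x = −n_x/n_z = 0.35731 and ∂z/∂y = −n_y/n_z = 0.16161.
Gradient magnitude |∇z| = √(a² + b²) = √(0.12767 + 0.02612) = 0.39216.
True dip = arctan(0.39216) = 21.41°, dipping toward WSW (azimuth ≈ 246°).

21.41°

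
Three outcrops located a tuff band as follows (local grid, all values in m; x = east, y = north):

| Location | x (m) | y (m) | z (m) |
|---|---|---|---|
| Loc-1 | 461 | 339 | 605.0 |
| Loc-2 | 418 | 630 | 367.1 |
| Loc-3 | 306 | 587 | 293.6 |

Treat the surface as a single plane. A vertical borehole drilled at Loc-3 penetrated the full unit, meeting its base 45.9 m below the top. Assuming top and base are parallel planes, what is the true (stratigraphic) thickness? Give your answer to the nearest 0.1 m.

Two edge vectors: Loc-1→Loc-2 = (-43, 291, -237.9), Loc-1→Loc-3 = (-155, 248, -311.4).
Normal n = (Loc-1→Loc-2) × (Loc-1→Loc-3) = (-31618.2, 23484.3, 34441).
So ∂z/∂x = −n_x/n_z = 0.91804 and ∂z/∂y = −n_y/n_z = −0.68187.
|∇z| = √(a²+b²) = 1.14357, so dip δ = arctan(1.14357) = 48.83°.
True thickness = vertical thickness × cos δ = 45.9 × cos 48.83° = 30.2 m.

30.2 m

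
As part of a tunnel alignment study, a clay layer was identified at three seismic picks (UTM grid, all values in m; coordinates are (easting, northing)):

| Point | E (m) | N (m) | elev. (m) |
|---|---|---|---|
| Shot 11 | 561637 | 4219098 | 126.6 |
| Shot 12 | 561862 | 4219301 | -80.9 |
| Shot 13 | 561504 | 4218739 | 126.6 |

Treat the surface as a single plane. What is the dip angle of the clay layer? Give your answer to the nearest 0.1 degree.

Two edge vectors: Shot 11→Shot 12 = (225, 203, -207.5), Shot 11→Shot 13 = (-133, -359, 0).
Normal n = (Shot 11→Shot 12) × (Shot 11→Shot 13) = (-74492.5, 27597.5, -53776).
So ∂z/∂E = −n_x/n_z = −1.38524 and ∂z/∂N = −n_y/n_z = 0.51319.
Gradient magnitude |∇z| = √(a² + b²) = √(1.91888 + 0.26337) = 1.47724.
True dip = arctan(1.47724) = 55.9°, dipping toward ESE (azimuth ≈ 110°).

55.9°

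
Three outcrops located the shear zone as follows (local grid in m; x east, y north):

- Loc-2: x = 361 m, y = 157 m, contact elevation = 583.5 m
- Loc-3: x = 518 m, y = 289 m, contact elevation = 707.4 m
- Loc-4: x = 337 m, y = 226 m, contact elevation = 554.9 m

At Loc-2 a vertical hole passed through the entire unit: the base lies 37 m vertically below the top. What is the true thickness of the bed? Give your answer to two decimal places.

27.68 m

Let the plane be z = a·x + b·y + c.
Loc-3−Loc-2: 157a + 132b = 123.9;  Loc-4−Loc-2: −24a + 69b = −28.6.
Solving gives a = 0.88024, b = −0.10832.
|∇z| = √(a²+b²) = 0.88688, so dip δ = arctan(0.88688) = 41.57°.
True thickness = vertical thickness × cos δ = 37 × cos 41.57° = 27.68 m.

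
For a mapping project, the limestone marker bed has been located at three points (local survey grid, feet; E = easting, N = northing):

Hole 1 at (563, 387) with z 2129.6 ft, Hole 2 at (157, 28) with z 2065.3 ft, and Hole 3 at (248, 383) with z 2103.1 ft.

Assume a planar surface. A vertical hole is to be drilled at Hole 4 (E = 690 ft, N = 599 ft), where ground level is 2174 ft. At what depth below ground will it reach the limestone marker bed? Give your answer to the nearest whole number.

16 ft

Two edge vectors: Hole 1→Hole 2 = (-406, -359, -64.3), Hole 1→Hole 3 = (-315, -4, -26.5).
Normal n = (Hole 1→Hole 2) × (Hole 1→Hole 3) = (9256.3, 9495.5, -111461).
So ∂z/∂E = −n_x/n_z = 0.08305 and ∂z/∂N = −n_y/n_z = 0.08519.
Intercept c from Hole 1: 2129.6 − 46.75 − 32.97 = 2049.88.
At (690, 599): z_contact = 57.3 + 51.0 + 2049.88 = 2158.2 ft.
Depth below ground = 2174 − 2158.2 = 16 ft.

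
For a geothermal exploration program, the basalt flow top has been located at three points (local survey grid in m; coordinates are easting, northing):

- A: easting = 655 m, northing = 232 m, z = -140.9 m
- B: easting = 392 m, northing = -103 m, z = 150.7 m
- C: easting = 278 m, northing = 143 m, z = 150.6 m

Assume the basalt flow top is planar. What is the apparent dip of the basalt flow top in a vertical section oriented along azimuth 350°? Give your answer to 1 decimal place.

Two edge vectors: A→B = (-263, -335, 291.6), A→C = (-377, -89, 291.5).
Normal n = (A→B) × (A→C) = (-71700.1, -33268.7, -102888).
So ∂z/∂easting = −n_x/n_z = −0.69688 and ∂z/∂northing = −n_y/n_z = −0.32335.
Unit vector along 350° is (sin 350°, cos 350°) = (-0.1736, 0.9848).
Slope in that direction = a·(-0.1736) + b·(0.9848) = −0.19743.
Apparent dip = arctan|0.19743| = 11.2° (true dip is 37.5°, so apparent ≤ true as expected).

11.2°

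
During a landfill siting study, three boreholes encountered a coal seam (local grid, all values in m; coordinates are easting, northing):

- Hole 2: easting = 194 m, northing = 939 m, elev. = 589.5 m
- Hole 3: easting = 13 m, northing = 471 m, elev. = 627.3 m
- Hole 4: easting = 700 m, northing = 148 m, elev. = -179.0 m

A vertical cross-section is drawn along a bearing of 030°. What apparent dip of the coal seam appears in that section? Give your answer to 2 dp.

13.45°

Let the plane be z = a·easting + b·northing + c.
Hole 3−Hole 2: −181a − 468b = 37.8;  Hole 4−Hole 2: 506a − 791b = −768.5.
Solving gives a = −1.02521, b = 0.31573.
Unit vector along 030° is (sin 30°, cos 30°) = (0.5000, 0.8660).
Slope in that direction = a·(0.5000) + b·(0.8660) = −0.23917.
Apparent dip = arctan|0.23917| = 13.45° (true dip is 47.0°, so apparent ≤ true as expected).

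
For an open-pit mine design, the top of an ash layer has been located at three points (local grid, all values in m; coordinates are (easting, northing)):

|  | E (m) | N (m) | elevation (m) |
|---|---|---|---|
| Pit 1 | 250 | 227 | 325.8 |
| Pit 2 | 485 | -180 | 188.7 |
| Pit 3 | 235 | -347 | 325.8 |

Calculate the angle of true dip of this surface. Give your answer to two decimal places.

Two edge vectors: Pit 1→Pit 2 = (235, -407, -137.1), Pit 1→Pit 3 = (-15, -574, 0).
Normal n = (Pit 1→Pit 2) × (Pit 1→Pit 3) = (-78695.4, 2056.5, -140995).
So ∂z/∂E = −n_x/n_z = −0.55814 and ∂z/∂N = −n_y/n_z = 0.01459.
Gradient magnitude |∇z| = √(a² + b²) = √(0.31152 + 0.00021) = 0.55833.
True dip = arctan(0.55833) = 29.18°, dipping toward E (azimuth ≈ 091°).

29.18°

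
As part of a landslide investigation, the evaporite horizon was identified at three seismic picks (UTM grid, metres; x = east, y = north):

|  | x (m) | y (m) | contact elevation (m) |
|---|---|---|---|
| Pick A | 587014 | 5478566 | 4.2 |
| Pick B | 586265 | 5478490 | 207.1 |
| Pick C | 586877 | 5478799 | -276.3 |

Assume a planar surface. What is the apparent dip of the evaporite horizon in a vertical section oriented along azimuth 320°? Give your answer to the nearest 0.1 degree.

41.8°

Two edge vectors: Pick A→Pick B = (-749, -76, 202.9), Pick A→Pick C = (-137, 233, -280.5).
Normal n = (Pick A→Pick B) × (Pick A→Pick C) = (-25957.7, -237891.8, -184929).
So ∂z/∂x = −n_x/n_z = −0.14037 and ∂z/∂y = −n_y/n_z = −1.28640.
Unit vector along 320° is (sin 320°, cos 320°) = (-0.6428, 0.7660).
Slope in that direction = a·(-0.6428) + b·(0.7660) = −0.89521.
Apparent dip = arctan|0.89521| = 41.8° (true dip is 52.3°, so apparent ≤ true as expected).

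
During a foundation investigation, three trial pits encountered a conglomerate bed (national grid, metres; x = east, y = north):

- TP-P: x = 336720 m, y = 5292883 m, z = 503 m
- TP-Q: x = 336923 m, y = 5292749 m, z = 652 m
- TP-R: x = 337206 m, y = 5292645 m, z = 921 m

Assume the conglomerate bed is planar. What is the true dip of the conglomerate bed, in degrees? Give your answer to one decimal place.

Let the plane be z = a·x + b·y + c.
TP-Q−TP-P: 203a − 134b = 149;  TP-R−TP-P: 486a − 238b = 418.
Solving gives a = 1.22249, b = 0.74004.
Gradient magnitude |∇z| = √(a² + b²) = √(1.49447 + 0.54765) = 1.42903.
True dip = arctan(1.42903) = 55.0°, dipping toward WSW (azimuth ≈ 239°).

55.0°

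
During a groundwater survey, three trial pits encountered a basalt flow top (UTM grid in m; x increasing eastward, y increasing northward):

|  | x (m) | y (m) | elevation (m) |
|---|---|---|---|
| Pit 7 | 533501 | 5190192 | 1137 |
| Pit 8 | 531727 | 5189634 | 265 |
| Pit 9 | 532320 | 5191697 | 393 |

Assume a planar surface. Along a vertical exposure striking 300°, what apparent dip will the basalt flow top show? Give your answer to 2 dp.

Let the plane be z = a·x + b·y + c.
Pit 8−Pit 7: −1774a − 558b = −872;  Pit 9−Pit 7: −1181a + 1505b = −744.
Solving gives a = 0.51895, b = −0.08712.
Unit vector along 300° is (sin 300°, cos 300°) = (-0.8660, 0.5000).
Slope in that direction = a·(-0.8660) + b·(0.5000) = −0.49298.
Apparent dip = arctan|0.49298| = 26.24° (true dip is 27.8°, so apparent ≤ true as expected).

26.24°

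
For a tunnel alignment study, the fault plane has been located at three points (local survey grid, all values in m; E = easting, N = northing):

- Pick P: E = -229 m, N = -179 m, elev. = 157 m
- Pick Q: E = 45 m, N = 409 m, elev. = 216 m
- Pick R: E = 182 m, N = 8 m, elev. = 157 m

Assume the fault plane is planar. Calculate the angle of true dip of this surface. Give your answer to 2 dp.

Let the plane be z = a·E + b·N + c.
Pick Q−Pick P: 274a + 588b = 59;  Pick R−Pick P: 411a + 187b = 0.
Solving gives a = −0.05794, b = 0.12734.
Gradient magnitude |∇z| = √(a² + b²) = √(0.00336 + 0.01621) = 0.13990.
True dip = arctan(0.13990) = 7.96°, dipping toward SSE (azimuth ≈ 156°).

7.96°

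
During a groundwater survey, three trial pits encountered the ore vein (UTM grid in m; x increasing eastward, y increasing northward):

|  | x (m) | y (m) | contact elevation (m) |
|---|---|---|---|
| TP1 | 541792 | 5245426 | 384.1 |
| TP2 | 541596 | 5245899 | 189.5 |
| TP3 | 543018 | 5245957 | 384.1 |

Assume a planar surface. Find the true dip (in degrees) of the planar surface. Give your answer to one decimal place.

20.8°

Let the plane be z = a·x + b·y + c.
TP2−TP1: −196a + 473b = −194.6;  TP3−TP1: 1226a + 531b = 0.
Solving gives a = 0.15108, b = −0.34881.
Gradient magnitude |∇z| = √(a² + b²) = √(0.02282 + 0.12167) = 0.38013.
True dip = arctan(0.38013) = 20.8°, dipping toward NNW (azimuth ≈ 337°).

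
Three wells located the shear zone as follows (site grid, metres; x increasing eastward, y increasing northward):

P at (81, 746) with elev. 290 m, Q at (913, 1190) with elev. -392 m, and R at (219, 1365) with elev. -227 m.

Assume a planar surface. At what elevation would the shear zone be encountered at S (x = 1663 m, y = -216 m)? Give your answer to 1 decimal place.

330.9 m

Let the plane be z = a·x + b·y + c.
Q−P: 832a + 444b = −682;  R−P: 138a + 619b = −517.
Solving gives a = −0.424498, b = −0.740580.
Then c = 290 − a·81 − b·746 = 876.86.
At (1663, -216): z = −705.9 + 160.0 + 876.86 = 330.9 m.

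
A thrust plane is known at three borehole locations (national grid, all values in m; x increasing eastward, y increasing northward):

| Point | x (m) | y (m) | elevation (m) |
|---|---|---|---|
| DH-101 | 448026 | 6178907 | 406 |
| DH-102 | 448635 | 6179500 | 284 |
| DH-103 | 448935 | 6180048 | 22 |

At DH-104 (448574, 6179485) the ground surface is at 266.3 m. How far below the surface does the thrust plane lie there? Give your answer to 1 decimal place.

5.1 m

Two edge vectors: DH-101→DH-102 = (609, 593, -122), DH-101→DH-103 = (909, 1141, -384).
Normal n = (DH-101→DH-102) × (DH-101→DH-103) = (-88510, 122958, 155832).
So ∂z/∂x = −n_x/n_z = 0.567983469 and ∂z/∂y = −n_y/n_z = −0.789042045.
Intercept c from DH-101: 406 − 254471.36 + 4875417.42 = 4621352.06.
At (448574, 6179485): z_contact = 254782.62 − 4875873.48 + 4621352.06 = 261.19 m.
Depth below ground = 266.3 − 261.19 = 5.1 m.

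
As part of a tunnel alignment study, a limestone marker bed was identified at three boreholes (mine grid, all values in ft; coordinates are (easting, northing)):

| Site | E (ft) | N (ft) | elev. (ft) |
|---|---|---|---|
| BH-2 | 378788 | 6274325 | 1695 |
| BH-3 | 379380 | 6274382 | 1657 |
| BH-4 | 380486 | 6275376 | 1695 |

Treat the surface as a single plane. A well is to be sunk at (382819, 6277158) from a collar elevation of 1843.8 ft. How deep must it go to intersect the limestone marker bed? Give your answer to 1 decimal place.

Two edge vectors: BH-2→BH-3 = (592, 57, -38), BH-2→BH-4 = (1698, 1051, 0).
Normal n = (BH-2→BH-3) × (BH-2→BH-4) = (39938, -64524, 525406).
So ∂z/∂E = −n_x/n_z = −0.076013597 and ∂z/∂N = −n_y/n_z = 0.122807886.
Intercept c from BH-2: 1695 + 28793.04 − 770536.59 = −740048.55.
At (382819, 6277158): z_contact = −29099.45 + 770884.50 − 740048.55 = 1736.50 ft.
Depth below ground = 1843.8 − 1736.50 = 107.3 ft.

107.3 ft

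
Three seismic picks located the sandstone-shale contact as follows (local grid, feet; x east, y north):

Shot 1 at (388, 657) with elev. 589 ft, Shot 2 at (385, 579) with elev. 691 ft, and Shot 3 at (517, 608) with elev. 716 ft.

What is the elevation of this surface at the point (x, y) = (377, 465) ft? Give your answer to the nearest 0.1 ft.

Two edge vectors: Shot 1→Shot 2 = (-3, -78, 102), Shot 1→Shot 3 = (129, -49, 127).
Normal n = (Shot 1→Shot 2) × (Shot 1→Shot 3) = (-4908, 13539, 10209).
So ∂z/∂x = −n_x/n_z = 0.48075 and ∂z/∂y = −n_y/n_z = −1.32618.
Intercept c from Shot 1: 589 − 186.53 + 871.30 = 1273.77.
At (377, 465): z = 181.2 − 616.7 + 1273.77 = 838.3 ft.

838.3 ft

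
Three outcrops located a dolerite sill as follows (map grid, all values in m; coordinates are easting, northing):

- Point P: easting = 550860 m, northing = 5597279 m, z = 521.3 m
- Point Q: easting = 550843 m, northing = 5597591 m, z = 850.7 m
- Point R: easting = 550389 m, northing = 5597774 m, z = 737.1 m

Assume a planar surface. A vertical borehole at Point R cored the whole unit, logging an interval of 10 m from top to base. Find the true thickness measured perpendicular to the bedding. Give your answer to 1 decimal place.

Let the plane be z = a·easting + b·northing + c.
Point Q−Point P: −17a + 312b = 329.4;  Point R−Point P: −471a + 495b = 215.8.
Solving gives a = 0.69096, b = 1.09342.
|∇z| = √(a²+b²) = 1.29344, so dip δ = arctan(1.29344) = 52.29°.
True thickness = vertical thickness × cos δ = 10 × cos 52.29° = 6.1 m.

6.1 m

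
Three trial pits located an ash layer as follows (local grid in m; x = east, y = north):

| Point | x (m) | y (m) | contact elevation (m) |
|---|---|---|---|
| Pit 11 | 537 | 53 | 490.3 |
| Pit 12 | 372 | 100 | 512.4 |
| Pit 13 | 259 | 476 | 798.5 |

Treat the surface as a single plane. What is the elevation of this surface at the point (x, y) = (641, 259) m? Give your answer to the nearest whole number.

662 m

Let the plane be z = a·x + b·y + c.
Pit 12−Pit 11: −165a + 47b = 22.1;  Pit 13−Pit 11: −278a + 423b = 308.2.
Solving gives a = 0.09056, b = 0.78812.
Then c = 490.3 − a·537 − b·53 = 399.90.
At (641, 259): z = 58.0 + 204.1 + 399.90 = 662.1 m.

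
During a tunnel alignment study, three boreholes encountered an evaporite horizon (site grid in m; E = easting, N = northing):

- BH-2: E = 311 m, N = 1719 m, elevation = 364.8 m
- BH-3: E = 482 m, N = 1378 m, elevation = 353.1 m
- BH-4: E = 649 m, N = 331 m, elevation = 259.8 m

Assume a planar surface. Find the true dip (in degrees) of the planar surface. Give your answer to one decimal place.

Let the plane be z = a·E + b·N + c.
BH-3−BH-2: 171a − 341b = −11.7;  BH-4−BH-2: 338a − 1388b = −105.
Solving gives a = 0.16025, b = 0.11467.
Gradient magnitude |∇z| = √(a² + b²) = √(0.02568 + 0.01315) = 0.19706.
True dip = arctan(0.19706) = 11.1°, dipping toward SW (azimuth ≈ 234°).

11.1°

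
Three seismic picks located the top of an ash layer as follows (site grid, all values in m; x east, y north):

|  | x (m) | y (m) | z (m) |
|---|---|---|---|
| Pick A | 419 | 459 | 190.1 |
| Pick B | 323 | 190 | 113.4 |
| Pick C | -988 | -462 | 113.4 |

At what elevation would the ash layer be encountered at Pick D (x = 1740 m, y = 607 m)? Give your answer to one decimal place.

Two edge vectors: Pick A→Pick B = (-96, -269, -76.7), Pick A→Pick C = (-1407, -921, -76.7).
Normal n = (Pick A→Pick B) × (Pick A→Pick C) = (-50008.4, 100553.7, -290067).
So ∂z/∂x = −n_x/n_z = −0.172403 and ∂z/∂y = −n_y/n_z = 0.346657.
Intercept c from Pick A: 190.1 + 72.24 − 159.12 = 103.22.
At (1740, 607): z = −300.0 + 210.4 + 103.22 = 13.7 m.

13.7 m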